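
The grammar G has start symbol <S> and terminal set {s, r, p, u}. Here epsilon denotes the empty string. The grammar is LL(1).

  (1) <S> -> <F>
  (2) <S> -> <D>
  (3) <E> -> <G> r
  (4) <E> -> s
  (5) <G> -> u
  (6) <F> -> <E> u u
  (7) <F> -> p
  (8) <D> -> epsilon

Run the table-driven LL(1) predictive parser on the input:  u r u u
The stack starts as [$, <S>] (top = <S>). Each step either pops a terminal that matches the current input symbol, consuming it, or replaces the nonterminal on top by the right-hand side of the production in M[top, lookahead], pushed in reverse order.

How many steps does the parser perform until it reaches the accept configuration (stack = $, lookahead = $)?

     Stack        Input      Action
  1  $ <S>        u r u u $  expand <S> -> <F>
  2  $ <F>        u r u u $  expand <F> -> <E> u u
  3  $ u u <E>    u r u u $  expand <E> -> <G> r
  4  $ u u r <G>  u r u u $  expand <G> -> u
  5  $ u u r u    u r u u $  match u
  6  $ u u r      r u u $    match r
  7  $ u u        u u $      match u
  8  $ u          u $        match u
Accept reached after 8 steps.

8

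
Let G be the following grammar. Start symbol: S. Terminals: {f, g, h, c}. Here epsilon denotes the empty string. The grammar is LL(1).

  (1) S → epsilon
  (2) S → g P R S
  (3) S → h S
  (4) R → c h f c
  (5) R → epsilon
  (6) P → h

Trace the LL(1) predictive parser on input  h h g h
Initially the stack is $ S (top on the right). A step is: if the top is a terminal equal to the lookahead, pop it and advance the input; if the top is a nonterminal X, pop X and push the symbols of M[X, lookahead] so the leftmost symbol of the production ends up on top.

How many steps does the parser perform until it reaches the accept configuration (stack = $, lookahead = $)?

10

step 1: stack=$ S  input=h h g h $  — expand S → h S
step 2: stack=$ S h  input=h h g h $  — match h
step 3: stack=$ S  input=h g h $  — expand S → h S
step 4: stack=$ S h  input=h g h $  — match h
step 5: stack=$ S  input=g h $  — expand S → g P R S
step 6: stack=$ S R P g  input=g h $  — match g
step 7: stack=$ S R P  input=h $  — expand P → h
step 8: stack=$ S R h  input=h $  — match h
step 9: stack=$ S R  input=$  — expand R → epsilon
step 10: stack=$ S  input=$  — expand S → epsilon
Accept reached after 10 steps.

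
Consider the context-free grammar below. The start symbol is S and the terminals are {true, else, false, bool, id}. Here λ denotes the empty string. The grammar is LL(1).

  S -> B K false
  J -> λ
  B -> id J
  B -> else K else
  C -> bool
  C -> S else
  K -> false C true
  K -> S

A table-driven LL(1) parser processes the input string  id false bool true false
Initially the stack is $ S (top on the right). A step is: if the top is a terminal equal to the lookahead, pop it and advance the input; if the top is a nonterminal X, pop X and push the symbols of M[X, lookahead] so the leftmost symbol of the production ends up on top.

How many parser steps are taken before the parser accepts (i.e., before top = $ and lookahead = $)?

      Stack                 Input                       Action
   1  $ S                   id false bool true false $  expand S -> B K false
   2  $ false K B           id false bool true false $  expand B -> id J
   3  $ false K J id        id false bool true false $  match id
   4  $ false K J           false bool true false $     expand J -> λ
   5  $ false K             false bool true false $     expand K -> false C true
   6  $ false true C false  false bool true false $     match false
   7  $ false true C        bool true false $           expand C -> bool
   8  $ false true bool     bool true false $           match bool
   9  $ false true          true false $                match true
  10  $ false               false $                     match false
Accept reached after 10 steps.

10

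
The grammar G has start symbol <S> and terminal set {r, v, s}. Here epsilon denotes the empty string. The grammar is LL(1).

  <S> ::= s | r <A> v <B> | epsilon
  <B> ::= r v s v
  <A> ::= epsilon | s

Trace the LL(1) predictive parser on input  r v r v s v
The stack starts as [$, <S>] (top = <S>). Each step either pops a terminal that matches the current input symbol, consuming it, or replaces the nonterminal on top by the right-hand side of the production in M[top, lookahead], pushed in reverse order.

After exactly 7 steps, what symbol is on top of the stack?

s

step 1: stack=$ <S>  input=r v r v s v $  — expand <S> ::= r <A> v <B>
step 2: stack=$ <B> v <A> r  input=r v r v s v $  — match r
step 3: stack=$ <B> v <A>  input=v r v s v $  — expand <A> ::= epsilon
step 4: stack=$ <B> v  input=v r v s v $  — match v
step 5: stack=$ <B>  input=r v s v $  — expand <B> ::= r v s v
step 6: stack=$ v s v r  input=r v s v $  — match r
step 7: stack=$ v s v  input=v s v $  — match v
Stack after step 7: $ v s (top = s).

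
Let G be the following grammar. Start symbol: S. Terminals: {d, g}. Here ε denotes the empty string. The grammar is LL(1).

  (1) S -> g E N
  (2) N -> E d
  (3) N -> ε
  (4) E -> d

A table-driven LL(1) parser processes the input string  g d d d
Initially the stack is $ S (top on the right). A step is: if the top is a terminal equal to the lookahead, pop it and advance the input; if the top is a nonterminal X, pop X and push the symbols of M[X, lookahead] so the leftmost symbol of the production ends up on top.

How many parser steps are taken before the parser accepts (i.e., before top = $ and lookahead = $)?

     Stack    Input      Action
  1  $ S      g d d d $  expand S -> g E N
  2  $ N E g  g d d d $  match g
  3  $ N E    d d d $    expand E -> d
  4  $ N d    d d d $    match d
  5  $ N      d d $      expand N -> E d
  6  $ d E    d d $      expand E -> d
  7  $ d d    d d $      match d
  8  $ d      d $        match d
Accept reached after 8 steps.

8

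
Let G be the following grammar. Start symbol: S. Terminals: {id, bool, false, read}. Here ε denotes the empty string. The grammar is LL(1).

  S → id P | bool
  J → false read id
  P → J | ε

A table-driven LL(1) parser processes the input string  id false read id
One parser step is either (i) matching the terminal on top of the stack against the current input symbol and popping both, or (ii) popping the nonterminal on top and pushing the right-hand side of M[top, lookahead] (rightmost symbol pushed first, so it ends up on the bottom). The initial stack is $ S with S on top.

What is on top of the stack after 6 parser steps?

     Stack            Input               Action
  1  $ S              id false read id $  expand S → id P
  2  $ P id           id false read id $  match id
  3  $ P              false read id $     expand P → J
  4  $ J              false read id $     expand J → false read id
  5  $ id read false  false read id $     match false
  6  $ id read        read id $           match read
Stack after step 6: $ id (top = id).

id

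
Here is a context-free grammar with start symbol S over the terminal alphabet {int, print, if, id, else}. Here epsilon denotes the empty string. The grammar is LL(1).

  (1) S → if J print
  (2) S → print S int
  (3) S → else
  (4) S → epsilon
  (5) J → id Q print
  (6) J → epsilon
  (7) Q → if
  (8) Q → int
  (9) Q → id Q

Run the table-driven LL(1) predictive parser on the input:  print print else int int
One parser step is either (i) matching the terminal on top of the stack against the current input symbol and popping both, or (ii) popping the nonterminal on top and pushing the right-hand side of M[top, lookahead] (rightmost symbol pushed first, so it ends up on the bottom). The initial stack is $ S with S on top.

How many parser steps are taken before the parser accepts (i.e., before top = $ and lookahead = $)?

step 1: stack=$ S  input=print print else int int $  — expand S → print S int
step 2: stack=$ int S print  input=print print else int int $  — match print
step 3: stack=$ int S  input=print else int int $  — expand S → print S int
step 4: stack=$ int int S print  input=print else int int $  — match print
step 5: stack=$ int int S  input=else int int $  — expand S → else
step 6: stack=$ int int else  input=else int int $  — match else
step 7: stack=$ int int  input=int int $  — match int
step 8: stack=$ int  input=int $  — match int
Accept reached after 8 steps.

8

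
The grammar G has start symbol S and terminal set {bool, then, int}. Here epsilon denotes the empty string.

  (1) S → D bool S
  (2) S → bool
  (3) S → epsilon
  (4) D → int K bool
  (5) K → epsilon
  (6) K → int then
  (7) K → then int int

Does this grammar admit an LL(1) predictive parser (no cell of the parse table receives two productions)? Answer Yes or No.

Yes

FIRST(S) = {epsilon, bool, int}
FIRST(D) = {int}
FIRST(K) = {epsilon, int, then}
FOLLOW(S) = {$}
FOLLOW(D) = {bool}
FOLLOW(K) = {bool}
Each cell of M receives at most one production.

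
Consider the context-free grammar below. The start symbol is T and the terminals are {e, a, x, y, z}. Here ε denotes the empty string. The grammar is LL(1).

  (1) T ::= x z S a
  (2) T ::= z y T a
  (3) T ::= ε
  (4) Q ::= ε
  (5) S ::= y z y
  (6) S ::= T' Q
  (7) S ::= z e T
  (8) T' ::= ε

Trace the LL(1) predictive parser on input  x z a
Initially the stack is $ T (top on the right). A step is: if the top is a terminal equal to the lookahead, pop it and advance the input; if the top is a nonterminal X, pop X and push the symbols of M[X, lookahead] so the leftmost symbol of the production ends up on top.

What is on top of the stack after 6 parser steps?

     Stack      Input    Action
  1  $ T        x z a $  expand T ::= x z S a
  2  $ a S z x  x z a $  match x
  3  $ a S z    z a $    match z
  4  $ a S      a $      expand S ::= T' Q
  5  $ a Q T'   a $      expand T' ::= ε
  6  $ a Q      a $      expand Q ::= ε
Stack after step 6: $ a (top = a).

a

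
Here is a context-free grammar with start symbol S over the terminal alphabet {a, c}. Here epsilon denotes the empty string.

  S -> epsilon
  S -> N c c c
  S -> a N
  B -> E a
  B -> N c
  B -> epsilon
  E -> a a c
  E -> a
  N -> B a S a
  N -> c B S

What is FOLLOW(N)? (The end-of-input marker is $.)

{$, a, c}

FIRST(E) = {a}
FIRST(S) = {epsilon, a, c}  (via N c c c)
FIRST(B) = {epsilon, a, c}  (via E a, N c)
FIRST(N) = {a, c}  (via B a S a)
FOLLOW(S) includes $ since S is the start symbol.
FOLLOW(E): in B->E a, E is followed by a with FIRST {a}. Thus FOLLOW(E) = {a}.
FOLLOW(S): in N->B a S a, S is followed by a with FIRST {a}; in N->c B S, the suffix after S is empty, so FOLLOW(S) ⊇ FOLLOW(N) = {$, a, c}. Thus FOLLOW(S) = {$, a, c}.
FOLLOW(N): in S->N c c c, N is followed by c c c with FIRST {c}; in S->a N, the suffix after N is empty, so FOLLOW(N) ⊇ FOLLOW(S) = {$, a, c}; in B->N c, N is followed by c with FIRST {c}. Thus FOLLOW(N) = {$, a, c}.
FOLLOW(B): in N->B a S a, B is followed by a S a with FIRST {a}; in N->c B S, B is followed by S with FIRST {epsilon, a, c}; in N->c B S, the suffix after B is nullable, so FOLLOW(B) ⊇ FOLLOW(N) = {$, a, c}. Thus FOLLOW(B) = {$, a, c}.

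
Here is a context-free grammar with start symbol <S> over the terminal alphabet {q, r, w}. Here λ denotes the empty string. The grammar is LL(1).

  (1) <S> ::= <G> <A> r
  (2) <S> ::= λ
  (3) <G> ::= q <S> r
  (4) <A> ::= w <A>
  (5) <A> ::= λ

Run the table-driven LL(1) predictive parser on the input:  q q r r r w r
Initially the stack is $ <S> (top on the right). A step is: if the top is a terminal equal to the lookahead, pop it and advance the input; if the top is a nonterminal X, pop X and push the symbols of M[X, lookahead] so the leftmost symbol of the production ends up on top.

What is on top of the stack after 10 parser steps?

step 1: stack=$ <S>  input=q q r r r w r $  — expand <S> ::= <G> <A> r
step 2: stack=$ r <A> <G>  input=q q r r r w r $  — expand <G> ::= q <S> r
step 3: stack=$ r <A> r <S> q  input=q q r r r w r $  — match q
step 4: stack=$ r <A> r <S>  input=q r r r w r $  — expand <S> ::= <G> <A> r
step 5: stack=$ r <A> r r <A> <G>  input=q r r r w r $  — expand <G> ::= q <S> r
step 6: stack=$ r <A> r r <A> r <S> q  input=q r r r w r $  — match q
step 7: stack=$ r <A> r r <A> r <S>  input=r r r w r $  — expand <S> ::= λ
step 8: stack=$ r <A> r r <A> r  input=r r r w r $  — match r
step 9: stack=$ r <A> r r <A>  input=r r w r $  — expand <A> ::= λ
step 10: stack=$ r <A> r r  input=r r w r $  — match r
Stack after step 10: $ r <A> r (top = r).

r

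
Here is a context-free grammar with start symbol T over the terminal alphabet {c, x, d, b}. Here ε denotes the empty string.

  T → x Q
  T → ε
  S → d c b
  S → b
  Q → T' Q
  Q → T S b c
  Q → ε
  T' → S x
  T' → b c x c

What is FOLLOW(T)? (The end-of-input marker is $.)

FIRST(T): from T→x Q we get {x}; from T→ε we get {ε}. So FIRST(T) = {ε, x}.
FIRST(S): from S→d c b we get {d}; from S→b we get {b}. So FIRST(S) = {b, d}.
FIRST(T'): from T'→S x we get {b, d}; from T'→b c x c we get {b}. So FIRST(T') = {b, d}.
FIRST(Q): from Q→T' Q we get {b, d}; from Q→T S b c we get {b, d, x}; from Q→ε we get {ε}. So FIRST(Q) = {ε, b, d, x}.
FOLLOW(T) includes $ since T is the start symbol.
FOLLOW(T): in Q→T S b c, T is followed by S b c with FIRST {b, d}. Thus FOLLOW(T) = {$, b, d}.
FOLLOW(S): in Q→T S b c, S is followed by b c with FIRST {b}; in T'→S x, S is followed by x with FIRST {x}. Thus FOLLOW(S) = {b, x}.
FOLLOW(Q): in T→x Q, the suffix after Q is empty, so FOLLOW(Q) ⊇ FOLLOW(T) = {$, b, d}; in Q→T' Q, the suffix after Q is empty (adds nothing new). Thus FOLLOW(Q) = {$, b, d}.
FOLLOW(T'): in Q→T' Q, T' is followed by Q with FIRST {ε, b, d, x}; in Q→T' Q, the suffix after T' is nullable, so FOLLOW(T') ⊇ FOLLOW(Q) = {$, b, d}. Thus FOLLOW(T') = {$, b, d, x}.

{$, b, d}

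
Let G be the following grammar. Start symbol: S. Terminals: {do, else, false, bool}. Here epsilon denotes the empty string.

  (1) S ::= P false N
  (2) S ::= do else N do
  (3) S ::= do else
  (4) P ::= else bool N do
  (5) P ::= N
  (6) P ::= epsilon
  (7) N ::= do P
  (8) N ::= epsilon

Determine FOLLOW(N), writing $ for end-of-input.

FIRST(N): from N::=do P we get {do}; from N::=epsilon we get {epsilon}. So FIRST(N) = {epsilon, do}.
FIRST(P): from P::=else bool N do we get {else}; from P::=N we get {epsilon, do}; from P::=epsilon we get {epsilon}. So FIRST(P) = {epsilon, do, else}.
FIRST(S): from S::=P false N we get {do, else, false}; from S::=do else N do we get {do}; from S::=do else we get {do}. So FIRST(S) = {do, else, false}.
FOLLOW(S) includes $ since S is the start symbol.
FOLLOW(S): S appears on no right-hand side. Thus FOLLOW(S) = {$}.
FOLLOW(P): in S::=P false N, P is followed by false N with FIRST {false}; in N::=do P, the suffix after P is empty, so FOLLOW(P) ⊇ FOLLOW(N) = {$, do, false}. Thus FOLLOW(P) = {$, do, false}.
FOLLOW(N): in S::=P false N, the suffix after N is empty, so FOLLOW(N) ⊇ FOLLOW(S) = {$}; in S::=do else N do, N is followed by do with FIRST {do}; in P::=else bool N do, N is followed by do with FIRST {do}; in P::=N, the suffix after N is empty, so FOLLOW(N) ⊇ FOLLOW(P) = {$, do, false}. Thus FOLLOW(N) = {$, do, false}.

{$, do, false}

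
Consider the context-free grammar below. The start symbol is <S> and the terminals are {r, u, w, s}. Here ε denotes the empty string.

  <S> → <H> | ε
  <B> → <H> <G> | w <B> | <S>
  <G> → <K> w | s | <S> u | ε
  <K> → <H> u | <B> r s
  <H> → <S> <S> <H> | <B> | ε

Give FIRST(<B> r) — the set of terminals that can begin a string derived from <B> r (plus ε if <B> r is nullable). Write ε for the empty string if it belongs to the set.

FIRST(<S>) = {ε, r, s, u, w}  (via <H>)
FIRST(<B>) = {ε, r, s, u, w}  (via <H> <G>, <S>)
FIRST(<H>) = {ε, r, s, u, w}  (via <S> <S> <H>, <B>)
FIRST(<K>) = {r, s, u, w}  (via <H> u, <B> r s)
FIRST(<G>) = {ε, r, s, u, w}  (via <K> w, <S> u)
FIRST(<B> r): take FIRST of each symbol in turn, carrying on past any symbol whose FIRST contains ε; result {r, s, u, w}.

{r, s, u, w}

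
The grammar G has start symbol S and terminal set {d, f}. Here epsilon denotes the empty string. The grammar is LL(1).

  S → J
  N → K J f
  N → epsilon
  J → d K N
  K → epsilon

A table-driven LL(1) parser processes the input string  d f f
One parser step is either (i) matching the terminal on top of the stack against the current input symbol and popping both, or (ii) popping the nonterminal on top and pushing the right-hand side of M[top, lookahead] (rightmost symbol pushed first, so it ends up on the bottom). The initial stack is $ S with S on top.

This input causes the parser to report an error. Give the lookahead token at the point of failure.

f

step 1: stack=$ S  input=d f f $  — expand S → J
step 2: stack=$ J  input=d f f $  — expand J → d K N
step 3: stack=$ N K d  input=d f f $  — match d
step 4: stack=$ N K  input=f f $  — expand K → epsilon
step 5: stack=$ N  input=f f $  — expand N → epsilon
step 6: stack=$  input=f f $  — error: stack empty but input remains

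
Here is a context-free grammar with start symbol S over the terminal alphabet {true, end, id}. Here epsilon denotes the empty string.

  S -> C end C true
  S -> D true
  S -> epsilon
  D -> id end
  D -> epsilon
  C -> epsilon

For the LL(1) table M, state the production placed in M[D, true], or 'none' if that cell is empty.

FIRST(D): from D->id end we get {id}; from D->epsilon we get {epsilon}. So FIRST(D) = {epsilon, id}.
FIRST(C): from C->epsilon we get {epsilon}. So FIRST(C) = {epsilon}.
FIRST(S): from S->C end C true we get {end}; from S->D true we get {id, true}; from S->epsilon we get {epsilon}. So FIRST(S) = {epsilon, end, id, true}.
FOLLOW(S) includes $ since S is the start symbol.
FOLLOW(D): in S->D true, D is followed by true with FIRST {true}. Thus FOLLOW(D) = {true}.
For D -> id end: FIRST(id end) = {id}, so it goes in M[D, t] for t ∈ {id}.
For D -> epsilon: FIRST(epsilon) = {epsilon}, so it goes in M[D, t] for t ∈ {}; since epsilon ∈ FIRST, also for every t ∈ FOLLOW(D) = {true}.

D -> epsilon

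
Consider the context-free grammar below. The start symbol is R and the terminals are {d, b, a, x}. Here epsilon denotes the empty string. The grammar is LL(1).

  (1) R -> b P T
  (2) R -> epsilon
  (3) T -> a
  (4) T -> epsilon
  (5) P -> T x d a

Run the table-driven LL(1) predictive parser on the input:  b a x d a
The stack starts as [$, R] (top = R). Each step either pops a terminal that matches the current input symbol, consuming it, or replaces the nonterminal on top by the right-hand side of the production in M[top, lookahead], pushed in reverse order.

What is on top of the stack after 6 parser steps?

     Stack        Input        Action
  1  $ R          b a x d a $  expand R -> b P T
  2  $ T P b      b a x d a $  match b
  3  $ T P        a x d a $    expand P -> T x d a
  4  $ T a d x T  a x d a $    expand T -> a
  5  $ T a d x a  a x d a $    match a
  6  $ T a d x    x d a $      match x
Stack after step 6: $ T a d (top = d).

d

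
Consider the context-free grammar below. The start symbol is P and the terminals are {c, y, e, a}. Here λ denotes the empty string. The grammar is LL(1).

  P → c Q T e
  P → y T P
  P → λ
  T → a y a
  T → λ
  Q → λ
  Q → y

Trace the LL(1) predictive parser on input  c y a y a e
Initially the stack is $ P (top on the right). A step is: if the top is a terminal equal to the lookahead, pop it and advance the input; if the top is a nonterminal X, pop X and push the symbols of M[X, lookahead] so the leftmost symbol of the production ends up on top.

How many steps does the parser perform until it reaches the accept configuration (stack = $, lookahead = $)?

9

     Stack      Input          Action
  1  $ P        c y a y a e $  expand P → c Q T e
  2  $ e T Q c  c y a y a e $  match c
  3  $ e T Q    y a y a e $    expand Q → y
  4  $ e T y    y a y a e $    match y
  5  $ e T      a y a e $      expand T → a y a
  6  $ e a y a  a y a e $      match a
  7  $ e a y    y a e $        match y
  8  $ e a      a e $          match a
  9  $ e        e $            match e
Accept reached after 9 steps.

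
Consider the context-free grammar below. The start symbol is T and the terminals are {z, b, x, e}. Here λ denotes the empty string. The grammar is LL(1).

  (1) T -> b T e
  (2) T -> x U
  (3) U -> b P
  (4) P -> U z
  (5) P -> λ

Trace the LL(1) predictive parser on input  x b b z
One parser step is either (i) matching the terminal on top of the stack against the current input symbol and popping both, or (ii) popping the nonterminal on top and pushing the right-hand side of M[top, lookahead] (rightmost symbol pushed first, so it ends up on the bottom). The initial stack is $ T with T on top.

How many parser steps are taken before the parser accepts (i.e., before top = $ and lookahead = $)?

9

     Stack    Input      Action
  1  $ T      x b b z $  expand T -> x U
  2  $ U x    x b b z $  match x
  3  $ U      b b z $    expand U -> b P
  4  $ P b    b b z $    match b
  5  $ P      b z $      expand P -> U z
  6  $ z U    b z $      expand U -> b P
  7  $ z P b  b z $      match b
  8  $ z P    z $        expand P -> λ
  9  $ z      z $        match z
Accept reached after 9 steps.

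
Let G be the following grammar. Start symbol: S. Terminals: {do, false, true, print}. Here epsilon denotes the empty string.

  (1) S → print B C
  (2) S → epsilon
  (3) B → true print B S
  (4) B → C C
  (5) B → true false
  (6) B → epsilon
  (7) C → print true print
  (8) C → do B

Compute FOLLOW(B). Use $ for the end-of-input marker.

{$, do, print}

FIRST(S): from S→print B C we get {print}; from S→epsilon we get {epsilon}. So FIRST(S) = {epsilon, print}.
FIRST(C): from C→print true print we get {print}; from C→do B we get {do}. So FIRST(C) = {do, print}.
FIRST(B): from B→true print B S we get {true}; from B→C C we get {do, print}; from B→true false we get {true}; from B→epsilon we get {epsilon}. So FIRST(B) = {epsilon, do, print, true}.
FOLLOW(S) includes $ since S is the start symbol.
FOLLOW(S): in B→true print B S, the suffix after S is empty, so FOLLOW(S) ⊇ FOLLOW(B) = {$, do, print}. Thus FOLLOW(S) = {$, do, print}.
FOLLOW(B): in S→print B C, B is followed by C with FIRST {do, print}; in B→true print B S, B is followed by S with FIRST {epsilon, print}; in B→true print B S, the suffix after B is nullable (adds nothing new); in C→do B, the suffix after B is empty, so FOLLOW(B) ⊇ FOLLOW(C) = {$, do, print}. Thus FOLLOW(B) = {$, do, print}.
FOLLOW(C): in S→print B C, the suffix after C is empty, so FOLLOW(C) ⊇ FOLLOW(S) = {$, do, print}; in B→C C (occurrence 1), C is followed by C with FIRST {do, print}; in B→C C (occurrence 2), the suffix after C is empty, so FOLLOW(C) ⊇ FOLLOW(B) = {$, do, print}. Thus FOLLOW(C) = {$, do, print}.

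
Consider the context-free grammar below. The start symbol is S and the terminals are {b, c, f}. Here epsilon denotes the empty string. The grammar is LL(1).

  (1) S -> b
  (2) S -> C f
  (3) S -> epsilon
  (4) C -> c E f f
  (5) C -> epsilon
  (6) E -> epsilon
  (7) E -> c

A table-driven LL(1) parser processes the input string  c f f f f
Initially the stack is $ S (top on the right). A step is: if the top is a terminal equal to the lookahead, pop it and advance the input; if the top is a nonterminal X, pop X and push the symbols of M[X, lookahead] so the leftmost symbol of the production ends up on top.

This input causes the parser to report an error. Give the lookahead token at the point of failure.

     Stack        Input        Action
  1  $ S          c f f f f $  expand S -> C f
  2  $ f C        c f f f f $  expand C -> c E f f
  3  $ f f f E c  c f f f f $  match c
  4  $ f f f E    f f f f $    expand E -> epsilon
  5  $ f f f      f f f f $    match f
  6  $ f f        f f f $      match f
  7  $ f          f f $        match f
  8  $            f $          error: stack empty but input remains

f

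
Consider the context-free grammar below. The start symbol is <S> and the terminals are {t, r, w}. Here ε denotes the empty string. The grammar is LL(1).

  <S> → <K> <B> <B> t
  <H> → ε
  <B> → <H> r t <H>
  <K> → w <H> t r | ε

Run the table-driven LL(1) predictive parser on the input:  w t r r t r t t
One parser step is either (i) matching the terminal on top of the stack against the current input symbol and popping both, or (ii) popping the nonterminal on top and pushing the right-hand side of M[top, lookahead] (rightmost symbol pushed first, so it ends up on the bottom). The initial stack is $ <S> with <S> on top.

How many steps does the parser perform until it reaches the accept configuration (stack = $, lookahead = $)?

17

      Stack                  Input              Action
   1  $ <S>                  w t r r t r t t $  expand <S> → <K> <B> <B> t
   2  $ t <B> <B> <K>        w t r r t r t t $  expand <K> → w <H> t r
   3  $ t <B> <B> r t <H> w  w t r r t r t t $  match w
   4  $ t <B> <B> r t <H>    t r r t r t t $    expand <H> → ε
   5  $ t <B> <B> r t        t r r t r t t $    match t
   6  $ t <B> <B> r          r r t r t t $      match r
   7  $ t <B> <B>            r t r t t $        expand <B> → <H> r t <H>
   8  $ t <B> <H> t r <H>    r t r t t $        expand <H> → ε
   9  $ t <B> <H> t r        r t r t t $        match r
  10  $ t <B> <H> t          t r t t $          match t
  11  $ t <B> <H>            r t t $            expand <H> → ε
  12  $ t <B>                r t t $            expand <B> → <H> r t <H>
  13  $ t <H> t r <H>        r t t $            expand <H> → ε
  14  $ t <H> t r            r t t $            match r
  15  $ t <H> t              t t $              match t
  16  $ t <H>                t $                expand <H> → ε
  17  $ t                    t $                match t
Accept reached after 17 steps.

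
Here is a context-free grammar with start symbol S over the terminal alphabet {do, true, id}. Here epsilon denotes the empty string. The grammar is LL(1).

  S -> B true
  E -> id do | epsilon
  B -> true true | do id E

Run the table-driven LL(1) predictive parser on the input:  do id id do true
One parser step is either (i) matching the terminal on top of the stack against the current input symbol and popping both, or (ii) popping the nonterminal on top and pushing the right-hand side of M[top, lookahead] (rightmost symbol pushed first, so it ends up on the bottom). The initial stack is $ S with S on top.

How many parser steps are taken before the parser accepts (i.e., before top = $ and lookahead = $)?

8

step 1: stack=$ S  input=do id id do true $  — expand S -> B true
step 2: stack=$ true B  input=do id id do true $  — expand B -> do id E
step 3: stack=$ true E id do  input=do id id do true $  — match do
step 4: stack=$ true E id  input=id id do true $  — match id
step 5: stack=$ true E  input=id do true $  — expand E -> id do
step 6: stack=$ true do id  input=id do true $  — match id
step 7: stack=$ true do  input=do true $  — match do
step 8: stack=$ true  input=true $  — match true
Accept reached after 8 steps.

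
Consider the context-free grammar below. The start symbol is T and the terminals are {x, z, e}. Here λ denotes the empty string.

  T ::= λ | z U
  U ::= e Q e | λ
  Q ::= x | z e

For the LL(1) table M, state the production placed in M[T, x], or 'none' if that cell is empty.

FIRST(T): from T::=λ we get {λ}; from T::=z U we get {z}. So FIRST(T) = {λ, z}.
FIRST(U): from U::=e Q e we get {e}; from U::=λ we get {λ}. So FIRST(U) = {λ, e}.
FIRST(Q): from Q::=x we get {x}; from Q::=z e we get {z}. So FIRST(Q) = {x, z}.
FOLLOW(T) includes $ since T is the start symbol.
FOLLOW(T): T appears on no right-hand side. Thus FOLLOW(T) = {$}.
For T ::= λ: FIRST(λ) = {λ}, so it goes in M[T, t] for t ∈ {}; since λ ∈ FIRST, also for every t ∈ FOLLOW(T) = {$}.
For T ::= z U: FIRST(z U) = {z}, so it goes in M[T, t] for t ∈ {z}.
None of these place a production in M[T, x].

none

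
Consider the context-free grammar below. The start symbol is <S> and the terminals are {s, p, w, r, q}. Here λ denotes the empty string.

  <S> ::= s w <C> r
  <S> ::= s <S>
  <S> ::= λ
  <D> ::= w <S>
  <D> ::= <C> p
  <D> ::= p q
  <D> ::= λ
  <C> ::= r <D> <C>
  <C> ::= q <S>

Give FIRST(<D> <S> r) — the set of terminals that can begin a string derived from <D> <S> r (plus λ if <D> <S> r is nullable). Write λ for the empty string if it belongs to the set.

{p, q, r, s, w}

FIRST(<S>): from <S>::=s w <C> r we get {s}; from <S>::=s <S> we get {s}; from <S>::=λ we get {λ}. So FIRST(<S>) = {λ, s}.
FIRST(<C>): from <C>::=r <D> <C> we get {r}; from <C>::=q <S> we get {q}. So FIRST(<C>) = {q, r}.
FIRST(<D>): from <D>::=w <S> we get {w}; from <D>::=<C> p we get {q, r}; from <D>::=p q we get {p}; from <D>::=λ we get {λ}. So FIRST(<D>) = {λ, p, q, r, w}.
FIRST(<D> <S> r): take FIRST of each symbol in turn, carrying on past any symbol whose FIRST contains λ; result {p, q, r, s, w}.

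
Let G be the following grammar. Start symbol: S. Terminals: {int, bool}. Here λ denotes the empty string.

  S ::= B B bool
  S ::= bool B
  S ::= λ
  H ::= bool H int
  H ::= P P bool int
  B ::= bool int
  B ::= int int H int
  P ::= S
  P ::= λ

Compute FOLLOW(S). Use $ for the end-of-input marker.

FIRST(B): from B::=bool int we get {bool}; from B::=int int H int we get {int}. So FIRST(B) = {bool, int}.
FIRST(S): from S::=B B bool we get {bool, int}; from S::=bool B we get {bool}; from S::=λ we get {λ}. So FIRST(S) = {λ, bool, int}.
FIRST(P): from P::=S we get {λ, bool, int}; from P::=λ we get {λ}. So FIRST(P) = {λ, bool, int}.
FIRST(H): from H::=bool H int we get {bool}; from H::=P P bool int we get {bool, int}. So FIRST(H) = {bool, int}.
FOLLOW(S) includes $ since S is the start symbol.
FOLLOW(H): in H::=bool H int, H is followed by int with FIRST {int}; in B::=int int H int, H is followed by int with FIRST {int}. Thus FOLLOW(H) = {int}.
FOLLOW(P): in H::=P P bool int (occurrence 1), P is followed by P bool int with FIRST {bool, int}; in H::=P P bool int (occurrence 2), P is followed by bool int with FIRST {bool}. Thus FOLLOW(P) = {bool, int}.
FOLLOW(S): in P::=S, the suffix after S is empty, so FOLLOW(S) ⊇ FOLLOW(P) = {bool, int}. Thus FOLLOW(S) = {$, bool, int}.
FOLLOW(B): in S::=B B bool (occurrence 1), B is followed by B bool with FIRST {bool, int}; in S::=B B bool (occurrence 2), B is followed by bool with FIRST {bool}; in S::=bool B, the suffix after B is empty, so FOLLOW(B) ⊇ FOLLOW(S) = {$, bool, int}. Thus FOLLOW(B) = {$, bool, int}.

{$, bool, int}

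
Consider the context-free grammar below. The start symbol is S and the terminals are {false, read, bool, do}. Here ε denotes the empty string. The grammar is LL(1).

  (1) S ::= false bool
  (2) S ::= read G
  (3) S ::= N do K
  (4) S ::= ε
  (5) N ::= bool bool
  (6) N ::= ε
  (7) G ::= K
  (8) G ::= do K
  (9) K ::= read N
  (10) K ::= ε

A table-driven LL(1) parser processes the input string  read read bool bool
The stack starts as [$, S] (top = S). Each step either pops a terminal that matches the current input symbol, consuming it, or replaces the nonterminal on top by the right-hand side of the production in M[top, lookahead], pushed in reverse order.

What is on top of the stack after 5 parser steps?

N

step 1: stack=$ S  input=read read bool bool $  — expand S ::= read G
step 2: stack=$ G read  input=read read bool bool $  — match read
step 3: stack=$ G  input=read bool bool $  — expand G ::= K
step 4: stack=$ K  input=read bool bool $  — expand K ::= read N
step 5: stack=$ N read  input=read bool bool $  — match read
Stack after step 5: $ N (top = N).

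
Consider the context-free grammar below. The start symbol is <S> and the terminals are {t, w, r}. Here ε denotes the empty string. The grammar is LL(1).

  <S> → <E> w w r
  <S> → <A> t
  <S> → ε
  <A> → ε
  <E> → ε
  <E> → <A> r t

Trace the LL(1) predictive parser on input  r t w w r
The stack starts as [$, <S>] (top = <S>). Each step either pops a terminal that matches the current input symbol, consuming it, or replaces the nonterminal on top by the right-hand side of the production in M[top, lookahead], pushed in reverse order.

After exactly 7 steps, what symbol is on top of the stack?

r

     Stack            Input        Action
  1  $ <S>            r t w w r $  expand <S> → <E> w w r
  2  $ r w w <E>      r t w w r $  expand <E> → <A> r t
  3  $ r w w t r <A>  r t w w r $  expand <A> → ε
  4  $ r w w t r      r t w w r $  match r
  5  $ r w w t        t w w r $    match t
  6  $ r w w          w w r $      match w
  7  $ r w            w r $        match w
Stack after step 7: $ r (top = r).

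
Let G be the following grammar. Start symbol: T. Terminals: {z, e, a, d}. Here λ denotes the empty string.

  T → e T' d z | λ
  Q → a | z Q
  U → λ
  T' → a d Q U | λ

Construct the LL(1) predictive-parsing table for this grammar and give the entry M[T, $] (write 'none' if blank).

FIRST(T) = {λ, e}
FIRST(Q) = {a, z}
FIRST(U) = {λ}
FIRST(T') = {λ, a}
FOLLOW(T) includes $ since T is the start symbol.
FOLLOW(T): T appears on no right-hand side. Thus FOLLOW(T) = {$}.
For T → e T' d z: FIRST(e T' d z) = {e}, so it goes in M[T, t] for t ∈ {e}.
For T → λ: FIRST(λ) = {λ}, so it goes in M[T, t] for t ∈ {}; since λ ∈ FIRST, also for every t ∈ FOLLOW(T) = {$}.

T → λ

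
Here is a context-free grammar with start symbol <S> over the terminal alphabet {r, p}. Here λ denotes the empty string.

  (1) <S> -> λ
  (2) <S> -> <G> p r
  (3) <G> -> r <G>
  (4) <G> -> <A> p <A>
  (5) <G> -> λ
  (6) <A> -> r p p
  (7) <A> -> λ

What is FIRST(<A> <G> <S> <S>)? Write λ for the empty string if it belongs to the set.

FIRST(<A>) = {λ, r}
FIRST(<G>) = {λ, p, r}  (via <A> p <A>)
FIRST(<S>) = {λ, p, r}  (via <G> p r)
FIRST(<A> <G> <S> <S>): take FIRST of each symbol in turn, carrying on past any symbol whose FIRST contains λ; result {λ, p, r}.

{λ, p, r}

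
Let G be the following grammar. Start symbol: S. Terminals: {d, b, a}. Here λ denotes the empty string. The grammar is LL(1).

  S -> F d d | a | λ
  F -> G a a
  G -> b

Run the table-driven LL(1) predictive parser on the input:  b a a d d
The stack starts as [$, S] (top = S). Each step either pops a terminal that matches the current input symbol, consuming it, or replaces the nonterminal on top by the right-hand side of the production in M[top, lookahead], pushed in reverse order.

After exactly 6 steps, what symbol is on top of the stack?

d

     Stack        Input        Action
  1  $ S          b a a d d $  expand S -> F d d
  2  $ d d F      b a a d d $  expand F -> G a a
  3  $ d d a a G  b a a d d $  expand G -> b
  4  $ d d a a b  b a a d d $  match b
  5  $ d d a a    a a d d $    match a
  6  $ d d a      a d d $      match a
Stack after step 6: $ d d (top = d).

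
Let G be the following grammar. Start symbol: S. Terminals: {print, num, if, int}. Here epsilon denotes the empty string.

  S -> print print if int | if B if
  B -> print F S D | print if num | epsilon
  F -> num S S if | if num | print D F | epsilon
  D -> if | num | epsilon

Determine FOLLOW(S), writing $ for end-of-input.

{$, if, num, print}

FIRST(S): from S->print print if int we get {print}; from S->if B if we get {if}. So FIRST(S) = {if, print}.
FIRST(B): from B->print F S D we get {print}; from B->print if num we get {print}; from B->epsilon we get {epsilon}. So FIRST(B) = {epsilon, print}.
FIRST(F): from F->num S S if we get {num}; from F->if num we get {if}; from F->print D F we get {print}; from F->epsilon we get {epsilon}. So FIRST(F) = {epsilon, if, num, print}.
FIRST(D): from D->if we get {if}; from D->num we get {num}; from D->epsilon we get {epsilon}. So FIRST(D) = {epsilon, if, num}.
FOLLOW(S) includes $ since S is the start symbol.
FOLLOW(B): in S->if B if, B is followed by if with FIRST {if}. Thus FOLLOW(B) = {if}.
FOLLOW(S): in B->print F S D, S is followed by D with FIRST {epsilon, if, num}; in B->print F S D, the suffix after S is nullable, so FOLLOW(S) ⊇ FOLLOW(B) = {if}; in F->num S S if (occurrence 1), S is followed by S if with FIRST {if, print}; in F->num S S if (occurrence 2), S is followed by if with FIRST {if}. Thus FOLLOW(S) = {$, if, num, print}.
FOLLOW(F): in B->print F S D, F is followed by S D with FIRST {if, print}; in F->print D F, the suffix after F is empty (adds nothing new). Thus FOLLOW(F) = {if, print}.
FOLLOW(D): in B->print F S D, the suffix after D is empty, so FOLLOW(D) ⊇ FOLLOW(B) = {if}; in F->print D F, D is followed by F with FIRST {epsilon, if, num, print}; in F->print D F, the suffix after D is nullable, so FOLLOW(D) ⊇ FOLLOW(F) = {if, print}. Thus FOLLOW(D) = {if, num, print}.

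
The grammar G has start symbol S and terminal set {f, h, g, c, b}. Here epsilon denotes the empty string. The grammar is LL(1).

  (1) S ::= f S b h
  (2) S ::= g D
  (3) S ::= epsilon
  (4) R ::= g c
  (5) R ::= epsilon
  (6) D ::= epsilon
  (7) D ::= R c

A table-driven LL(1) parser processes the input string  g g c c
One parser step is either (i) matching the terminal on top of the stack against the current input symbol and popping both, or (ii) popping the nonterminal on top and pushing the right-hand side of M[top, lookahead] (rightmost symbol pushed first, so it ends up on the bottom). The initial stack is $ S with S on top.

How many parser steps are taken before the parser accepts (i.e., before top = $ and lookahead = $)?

7

     Stack    Input      Action
  1  $ S      g g c c $  expand S ::= g D
  2  $ D g    g g c c $  match g
  3  $ D      g c c $    expand D ::= R c
  4  $ c R    g c c $    expand R ::= g c
  5  $ c c g  g c c $    match g
  6  $ c c    c c $      match c
  7  $ c      c $        match c
Accept reached after 7 steps.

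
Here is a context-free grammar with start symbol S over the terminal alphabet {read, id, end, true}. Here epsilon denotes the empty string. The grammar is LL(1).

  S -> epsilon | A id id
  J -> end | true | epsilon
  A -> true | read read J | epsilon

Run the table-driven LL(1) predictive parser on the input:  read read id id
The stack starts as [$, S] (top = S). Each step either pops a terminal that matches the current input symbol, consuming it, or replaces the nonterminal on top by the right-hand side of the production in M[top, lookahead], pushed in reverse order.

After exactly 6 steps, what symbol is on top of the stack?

step 1: stack=$ S  input=read read id id $  — expand S -> A id id
step 2: stack=$ id id A  input=read read id id $  — expand A -> read read J
step 3: stack=$ id id J read read  input=read read id id $  — match read
step 4: stack=$ id id J read  input=read id id $  — match read
step 5: stack=$ id id J  input=id id $  — expand J -> epsilon
step 6: stack=$ id id  input=id id $  — match id
Stack after step 6: $ id (top = id).

id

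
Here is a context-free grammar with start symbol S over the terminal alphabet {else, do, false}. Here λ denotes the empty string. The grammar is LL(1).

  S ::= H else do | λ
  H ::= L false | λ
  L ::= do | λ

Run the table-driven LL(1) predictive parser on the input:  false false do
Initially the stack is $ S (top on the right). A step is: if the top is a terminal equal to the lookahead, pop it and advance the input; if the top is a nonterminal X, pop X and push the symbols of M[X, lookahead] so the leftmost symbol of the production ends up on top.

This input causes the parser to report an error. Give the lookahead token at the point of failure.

false

step 1: stack=$ S  input=false false do $  — expand S ::= H else do
step 2: stack=$ do else H  input=false false do $  — expand H ::= L false
step 3: stack=$ do else false L  input=false false do $  — expand L ::= λ
step 4: stack=$ do else false  input=false false do $  — match false
step 5: stack=$ do else  input=false do $  — error: top is terminal else but lookahead is false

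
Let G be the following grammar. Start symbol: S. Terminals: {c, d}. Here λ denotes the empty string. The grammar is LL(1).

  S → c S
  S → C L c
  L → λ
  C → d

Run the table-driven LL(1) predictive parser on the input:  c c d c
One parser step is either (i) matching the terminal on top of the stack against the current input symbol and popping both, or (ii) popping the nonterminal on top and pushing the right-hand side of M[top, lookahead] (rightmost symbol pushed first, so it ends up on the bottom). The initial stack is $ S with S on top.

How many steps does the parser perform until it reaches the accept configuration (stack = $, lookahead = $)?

     Stack    Input      Action
  1  $ S      c c d c $  expand S → c S
  2  $ S c    c c d c $  match c
  3  $ S      c d c $    expand S → c S
  4  $ S c    c d c $    match c
  5  $ S      d c $      expand S → C L c
  6  $ c L C  d c $      expand C → d
  7  $ c L d  d c $      match d
  8  $ c L    c $        expand L → λ
  9  $ c      c $        match c
Accept reached after 9 steps.

9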